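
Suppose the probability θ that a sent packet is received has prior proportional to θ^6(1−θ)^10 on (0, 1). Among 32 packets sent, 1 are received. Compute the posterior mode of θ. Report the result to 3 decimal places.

The prior density ∝ θ^6(1−θ)^10 is the kernel of Beta(7, 11).
Data: 1 success in 32 trials. The binomial likelihood contributes θ(1−θ)^31, so the posterior is Beta(7+1, 11+31) = Beta(8, 42).
For Beta(a, b) with a, b > 1 the mode is (a−1)/(a+b−2) = 7/48 ≈ 0.146.

θ̂_MAP = 0.146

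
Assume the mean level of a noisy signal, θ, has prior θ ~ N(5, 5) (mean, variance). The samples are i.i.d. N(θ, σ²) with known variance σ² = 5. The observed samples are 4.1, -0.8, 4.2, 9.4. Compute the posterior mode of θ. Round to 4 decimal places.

θ̂_MAP = 4.3800

n = 4; x̄ = (4.1 + (-0.8) + 4.2 + 9.4)/4 = 16.9/4 = 4.225.
For a Normal prior and Normal likelihood with known variance, the posterior is Normal; its mode equals its mean, the precision-weighted average.
Prior precision 1/σ₀² = 1/5 = 0.2; data precision n/σ² = 4/5 = 0.8.
θ̂ = (0.2·5 + 0.8·4.225) / (0.2 + 0.8) = 4.38/1 = 4.3800.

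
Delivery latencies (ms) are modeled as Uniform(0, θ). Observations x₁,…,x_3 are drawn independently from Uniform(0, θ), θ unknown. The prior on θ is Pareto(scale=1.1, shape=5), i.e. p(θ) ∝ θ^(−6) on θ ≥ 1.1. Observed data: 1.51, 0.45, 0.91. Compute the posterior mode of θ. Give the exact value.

θ̂_MAP = 1.51

The Uniform(0, θ) likelihood is θ^(−n) for θ ≥ max(xᵢ), zero otherwise. Here max(xᵢ) = 1.51.
Posterior ∝ θ^(−6) · θ^(−3) = θ^(−9) on θ ≥ max(1.1, 1.51) = 1.51.
This density is strictly decreasing in θ, so the posterior mode lies at the lower boundary of the support.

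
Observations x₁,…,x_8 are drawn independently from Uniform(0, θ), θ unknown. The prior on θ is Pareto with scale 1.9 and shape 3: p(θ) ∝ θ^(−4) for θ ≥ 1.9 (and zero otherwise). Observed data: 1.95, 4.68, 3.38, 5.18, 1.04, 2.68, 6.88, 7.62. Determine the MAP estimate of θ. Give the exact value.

θ̂_MAP = 7.62

The Uniform(0, θ) likelihood is θ^(−n) for θ ≥ max(xᵢ), zero otherwise. Here max(xᵢ) = 7.62.
Posterior ∝ θ^(−4) · θ^(−8) = θ^(−12) on θ ≥ max(1.9, 7.62) = 7.62.
This density is strictly decreasing in θ, so the posterior mode lies at the lower boundary of the support.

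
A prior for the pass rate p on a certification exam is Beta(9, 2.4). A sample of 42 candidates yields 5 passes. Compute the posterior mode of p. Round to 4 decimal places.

Prior: Beta(9, 2.4).
Data: 5 successes in 42 trials. The binomial likelihood contributes p^5(1−p)^37, so the posterior is Beta(9+5, 2.4+37) = Beta(14, 39.4).
For Beta(a, b) with a, b > 1 the mode is (a−1)/(a+b−2) = 13/51.4 ≈ 0.2529.

p̂_MAP = 0.2529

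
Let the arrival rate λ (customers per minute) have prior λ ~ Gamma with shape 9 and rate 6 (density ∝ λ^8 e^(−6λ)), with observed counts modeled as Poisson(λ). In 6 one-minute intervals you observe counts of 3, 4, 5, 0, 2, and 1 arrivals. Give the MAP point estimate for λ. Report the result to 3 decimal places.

λ̂_MAP = 1.917

Σxᵢ = 3+4+5+0+2+1 = 15, with n = 6.
Posterior ∝ λ^8e^(−6λ) · λ^15e^(−6λ) = λ^23e^(−12λ), i.e. Gamma(shape=24, rate=12).
The mode of a Gamma(a, b) with a ≥ 1 (shape–rate) is (a−1)/b = 23/12 ≈ 1.917.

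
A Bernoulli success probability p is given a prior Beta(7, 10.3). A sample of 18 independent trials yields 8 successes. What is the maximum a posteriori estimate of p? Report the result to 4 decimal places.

p̂_MAP = 0.4204

Prior: Beta(7, 10.3).
Data: 8 successes in 18 trials. The binomial likelihood contributes p^8(1−p)^10, so the posterior is Beta(7+8, 10.3+10) = Beta(15, 20.3).
For Beta(a, b) with a, b > 1 the mode is (a−1)/(a+b−2) = 14/33.3 ≈ 0.4204.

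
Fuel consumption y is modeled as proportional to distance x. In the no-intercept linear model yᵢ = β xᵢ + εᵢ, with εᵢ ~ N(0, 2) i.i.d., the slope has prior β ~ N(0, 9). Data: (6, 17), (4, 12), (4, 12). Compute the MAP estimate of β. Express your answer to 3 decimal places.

log p(β | y) = −Σ(yᵢ − βxᵢ)²/(2·2) − β²/(2·9) + const.
Setting the derivative to zero: Σxᵢ(yᵢ − βxᵢ)/2 − β/9 = 0, so β = Σxᵢyᵢ / (Σxᵢ² + σ²/τ²).
Σxᵢyᵢ = 6·17 + 4·12 + 4·12 = 198; Σxᵢ² = 68; σ²/τ² = 2/9.
β̂_MAP = 198 / (68 + 2/9) = 198/(614/9) = 891/307 ≈ 2.902.

β̂_MAP = 2.902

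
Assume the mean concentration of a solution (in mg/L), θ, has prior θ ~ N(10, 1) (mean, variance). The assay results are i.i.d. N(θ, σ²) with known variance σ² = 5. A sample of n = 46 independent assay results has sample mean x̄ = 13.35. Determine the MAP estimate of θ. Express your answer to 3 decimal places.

n = 46, x̄ = 13.35.
For a Normal prior and Normal likelihood with known variance, the posterior is Normal; its mode equals its mean, the precision-weighted average.
Prior precision 1/σ₀² = 1/1 = 1; data precision n/σ² = 46/5 = 9.2.
θ̂ = (1·10 + 9.2·13.35) / (1 + 9.2) = 132.82/10.2 = 6641/510 ≈ 13.022.

θ̂_MAP = 13.022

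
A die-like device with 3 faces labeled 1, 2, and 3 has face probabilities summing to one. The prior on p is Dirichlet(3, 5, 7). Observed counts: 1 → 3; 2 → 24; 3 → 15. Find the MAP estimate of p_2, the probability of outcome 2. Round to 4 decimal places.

The posterior is Dirichlet(αᵢ + nᵢ) = Dirichlet(6, 29, 22).
For a Dirichlet(a₁,…,a_K) with all aᵢ > 1, the mode has j-th component (aⱼ − 1)/(Σaᵢ − K).
Here Σaᵢ = 57 and K = 3, so p_2 = (29 − 1)/(57 − 3) = 28/54 ≈ 0.5185.

MAP estimate: 0.5185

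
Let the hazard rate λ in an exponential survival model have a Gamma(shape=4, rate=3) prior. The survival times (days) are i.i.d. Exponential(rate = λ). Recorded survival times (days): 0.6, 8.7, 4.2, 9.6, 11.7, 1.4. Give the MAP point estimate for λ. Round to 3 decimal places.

λ̂_MAP = 0.230

The Exponential(rate=λ) likelihood is ∝ λ^n e^(−λΣtᵢ). Here n = 6 and Σtᵢ = 0.6 + 8.7 + 4.2 + 9.6 + 11.7 + 1.4 = 36.2.
Posterior ∝ λ^3e^(−3λ) · λ^6e^(−36.2λ) = λ^9e^(−39.2λ), i.e. Gamma(10, 39.2).
Mode = (a−1)/b = 9/39.2 ≈ 0.230.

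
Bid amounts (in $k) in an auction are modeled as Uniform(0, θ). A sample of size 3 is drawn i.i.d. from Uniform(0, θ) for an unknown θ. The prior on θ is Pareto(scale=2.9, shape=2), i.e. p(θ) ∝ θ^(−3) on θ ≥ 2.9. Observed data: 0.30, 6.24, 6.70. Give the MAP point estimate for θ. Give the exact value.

The Uniform(0, θ) likelihood is θ^(−n) for θ ≥ max(xᵢ), zero otherwise. Here max(xᵢ) = 6.70.
Posterior ∝ θ^(−3) · θ^(−3) = θ^(−6) on θ ≥ max(2.9, 6.70) = 6.70.
This density is strictly decreasing in θ, so the posterior mode lies at the lower boundary of the support.

θ̂_MAP = 6.70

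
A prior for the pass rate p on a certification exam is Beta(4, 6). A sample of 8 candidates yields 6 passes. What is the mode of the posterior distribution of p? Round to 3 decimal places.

p̂_MAP = 0.563

Prior: Beta(4, 6).
Data: 6 successes in 8 trials. The binomial likelihood contributes p^6(1−p)^2, so the posterior is Beta(4+6, 6+2) = Beta(10, 8).
For Beta(a, b) with a, b > 1 the mode is (a−1)/(a+b−2) = 9/16 ≈ 0.563.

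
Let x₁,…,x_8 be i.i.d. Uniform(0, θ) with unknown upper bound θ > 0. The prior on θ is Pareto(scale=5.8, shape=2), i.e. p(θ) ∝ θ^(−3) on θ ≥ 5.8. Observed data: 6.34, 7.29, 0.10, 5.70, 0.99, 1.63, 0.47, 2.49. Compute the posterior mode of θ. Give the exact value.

The Uniform(0, θ) likelihood is θ^(−n) for θ ≥ max(xᵢ), zero otherwise. Here max(xᵢ) = 7.29.
Posterior ∝ θ^(−3) · θ^(−8) = θ^(−11) on θ ≥ max(5.8, 7.29) = 7.29.
This density is strictly decreasing in θ, so the posterior mode lies at the lower boundary of the support.

θ̂_MAP = 7.29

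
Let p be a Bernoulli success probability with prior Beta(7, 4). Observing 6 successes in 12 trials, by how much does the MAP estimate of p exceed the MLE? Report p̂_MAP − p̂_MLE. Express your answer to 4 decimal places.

MAP − MLE = 0.0714

Posterior is Beta(13, 10); MAP = (13−1)/(23−2) = 12/21 ≈ 0.57143.
MLE ignores the prior: p̂_MLE = k/n = 6/12 ≈ 0.50000.
Difference = 12/21 − 6/12 = 1/14 ≈ 0.0714.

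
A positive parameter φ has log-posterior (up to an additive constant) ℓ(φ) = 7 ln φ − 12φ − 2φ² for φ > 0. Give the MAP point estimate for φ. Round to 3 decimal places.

ℓ'(φ) = 7/φ − 12 − 4φ. Setting this to zero and multiplying by φ: 4φ² + 12φ − 7 = 0.
φ = (−12 + √(12² + 4·4·7)) / (2·4) = (−12 + √256) / 8 = (−12 + 16)/8 = 1/2.
ℓ''(φ) = −7/φ² − 4 < 0, confirming a maximum.

φ̂_MAP = 0.500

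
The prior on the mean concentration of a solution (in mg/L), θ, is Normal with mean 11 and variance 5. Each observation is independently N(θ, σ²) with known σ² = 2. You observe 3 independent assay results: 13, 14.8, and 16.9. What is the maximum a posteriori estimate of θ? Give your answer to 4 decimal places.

θ̂_MAP = 14.4412

n = 3; x̄ = (13 + 14.8 + 16.9)/3 = 44.7/3 = 14.9.
For a Normal prior and Normal likelihood with known variance, the posterior is Normal; its mode equals its mean, the precision-weighted average.
Prior precision 1/σ₀² = 1/5 = 0.2; data precision n/σ² = 3/2 = 1.5.
θ̂ = (0.2·11 + 1.5·14.9) / (0.2 + 1.5) = 24.55/1.7 = 491/34 ≈ 14.4412.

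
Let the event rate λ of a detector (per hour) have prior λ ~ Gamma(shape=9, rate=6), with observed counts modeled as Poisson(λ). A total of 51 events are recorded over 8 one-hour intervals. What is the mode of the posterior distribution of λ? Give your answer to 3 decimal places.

λ̂_MAP = 4.214

Σxᵢ = 51, n = 8.
Posterior ∝ λ^8e^(−6λ) · λ^51e^(−8λ) = λ^59e^(−14λ), i.e. Gamma(shape=60, rate=14).
The mode of a Gamma(a, b) with a ≥ 1 (shape–rate) is (a−1)/b = 59/14 ≈ 4.214.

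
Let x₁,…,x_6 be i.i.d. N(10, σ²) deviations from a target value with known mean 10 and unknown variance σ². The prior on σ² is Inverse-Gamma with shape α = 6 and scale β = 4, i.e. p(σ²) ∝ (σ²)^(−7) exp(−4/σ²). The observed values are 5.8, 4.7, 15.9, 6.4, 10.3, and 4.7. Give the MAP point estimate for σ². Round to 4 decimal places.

Sum of squared deviations about the known mean: SS = (5.8−10)² + (4.7−10)² + (15.9−10)² + (6.4−10)² + (10.3−10)² + (4.7−10)² = 121.68.
The Normal likelihood contributes (σ²)^(−n/2) exp(−SS/(2σ²)), so the posterior is Inverse-Gamma(α + n/2, β + SS/2) = Inverse-Gamma(9, 64.84).
The mode of Inverse-Gamma(a, b) is b/(a+1) = 64.84/10 ≈ 6.4840.

σ̂²_MAP = 6.4840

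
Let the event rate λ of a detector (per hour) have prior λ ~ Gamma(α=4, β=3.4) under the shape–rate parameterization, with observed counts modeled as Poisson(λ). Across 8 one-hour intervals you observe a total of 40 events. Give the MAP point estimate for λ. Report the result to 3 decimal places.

λ̂_MAP = 3.772

Σxᵢ = 40, n = 8.
Posterior ∝ λ^3e^(−3.4λ) · λ^40e^(−8λ) = λ^43e^(−11.4λ), i.e. Gamma(shape=44, rate=11.4).
The mode of a Gamma(a, b) with a ≥ 1 (shape–rate) is (a−1)/b = 43/11.4 ≈ 3.772.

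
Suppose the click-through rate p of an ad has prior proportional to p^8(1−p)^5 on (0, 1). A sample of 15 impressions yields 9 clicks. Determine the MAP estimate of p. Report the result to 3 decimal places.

p̂_MAP = 0.607

The prior density ∝ p^8(1−p)^5 is the kernel of Beta(9, 6).
Data: 9 successes in 15 trials. The binomial likelihood contributes p^9(1−p)^6, so the posterior is Beta(9+9, 6+6) = Beta(18, 12).
For Beta(a, b) with a, b > 1 the mode is (a−1)/(a+b−2) = 17/28 ≈ 0.607.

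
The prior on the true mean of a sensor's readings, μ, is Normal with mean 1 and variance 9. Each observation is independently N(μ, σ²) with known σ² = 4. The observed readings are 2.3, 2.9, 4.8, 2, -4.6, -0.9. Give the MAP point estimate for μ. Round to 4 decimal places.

μ̂_MAP = 1.0776

n = 6; x̄ = (2.3 + 2.9 + 4.8 + 2 + (-4.6) + (-0.9))/6 = 6.5/6 = 13/12 ≈ 1.0833.
For a Normal prior and Normal likelihood with known variance, the posterior is Normal; its mode equals its mean, the precision-weighted average.
Prior precision 1/σ₀² = 1/9; data precision n/σ² = 6/4 = 1.5.
μ̂ = ((1/9)·1 + 1.5·(13/12)) / (1/9 + 1.5) = (125/72)/(29/18) = 125/116 ≈ 1.0776.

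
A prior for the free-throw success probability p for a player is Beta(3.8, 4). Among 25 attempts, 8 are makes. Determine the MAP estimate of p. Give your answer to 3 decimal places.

p̂_MAP = 0.351

Prior: Beta(3.8, 4).
Data: 8 successes in 25 trials. The binomial likelihood contributes p^8(1−p)^17, so the posterior is Beta(3.8+8, 4+17) = Beta(11.8, 21).
For Beta(a, b) with a, b > 1 the mode is (a−1)/(a+b−2) = 10.8/30.8 ≈ 0.351.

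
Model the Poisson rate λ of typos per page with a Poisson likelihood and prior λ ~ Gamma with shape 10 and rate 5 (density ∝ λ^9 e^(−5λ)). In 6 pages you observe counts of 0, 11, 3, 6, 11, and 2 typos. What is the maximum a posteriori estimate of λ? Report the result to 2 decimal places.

λ̂_MAP = 3.82

Σxᵢ = 0+11+3+6+11+2 = 33, with n = 6.
Posterior ∝ λ^9e^(−5λ) · λ^33e^(−6λ) = λ^42e^(−11λ), i.e. Gamma(shape=43, rate=11).
The mode of a Gamma(a, b) with a ≥ 1 (shape–rate) is (a−1)/b = 42/11 ≈ 3.82.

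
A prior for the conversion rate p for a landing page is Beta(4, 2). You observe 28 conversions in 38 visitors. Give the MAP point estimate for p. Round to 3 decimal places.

Prior: Beta(4, 2).
Data: 28 successes in 38 trials. The binomial likelihood contributes p^28(1−p)^10, so the posterior is Beta(4+28, 2+10) = Beta(32, 12).
For Beta(a, b) with a, b > 1 the mode is (a−1)/(a+b−2) = 31/42 ≈ 0.738.

p̂_MAP = 0.738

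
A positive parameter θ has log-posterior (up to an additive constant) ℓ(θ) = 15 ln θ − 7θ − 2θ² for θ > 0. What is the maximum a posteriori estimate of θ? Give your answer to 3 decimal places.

θ̂_MAP = 1.250

ℓ'(θ) = 15/θ − 7 − 4θ. Setting this to zero and multiplying by θ: 4θ² + 7θ − 15 = 0.
θ = (−7 + √(7² + 4·4·15)) / (2·4) = (−7 + √289) / 8 = (−7 + 17)/8 = 5/4.
ℓ''(θ) = −15/θ² − 4 < 0, confirming a maximum.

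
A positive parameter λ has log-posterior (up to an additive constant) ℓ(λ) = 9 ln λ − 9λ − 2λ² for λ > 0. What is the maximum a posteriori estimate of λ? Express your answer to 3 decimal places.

λ̂_MAP = 0.750

ℓ'(λ) = 9/λ − 9 − 4λ. Setting this to zero and multiplying by λ: 4λ² + 9λ − 9 = 0.
λ = (−9 + √(9² + 4·4·9)) / (2·4) = (−9 + √225) / 8 = (−9 + 15)/8 = 3/4.
ℓ''(λ) = −9/λ² − 4 < 0, confirming a maximum.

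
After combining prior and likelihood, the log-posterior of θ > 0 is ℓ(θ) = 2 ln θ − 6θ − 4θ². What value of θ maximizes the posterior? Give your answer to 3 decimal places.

θ̂_MAP = 0.250

ℓ'(θ) = 2/θ − 6 − 8θ. Setting this to zero and multiplying by θ: 8θ² + 6θ − 2 = 0.
θ = (−6 + √(6² + 4·8·2)) / (2·8) = (−6 + √100) / 16 = (−6 + 10)/16 = 1/4.
ℓ''(θ) = −2/θ² − 8 < 0, confirming a maximum.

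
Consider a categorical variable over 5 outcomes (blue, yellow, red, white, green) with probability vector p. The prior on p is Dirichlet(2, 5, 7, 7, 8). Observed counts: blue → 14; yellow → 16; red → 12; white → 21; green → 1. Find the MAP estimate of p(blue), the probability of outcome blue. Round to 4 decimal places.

The posterior is Dirichlet(αᵢ + nᵢ) = Dirichlet(16, 21, 19, 28, 9).
For a Dirichlet(a₁,…,a_K) with all aᵢ > 1, the mode has j-th component (aⱼ − 1)/(Σaᵢ − K).
Here Σaᵢ = 93 and K = 5, so p(blue) = (16 − 1)/(93 − 5) = 15/88 ≈ 0.1705.

MAP estimate of p(blue) = 0.1705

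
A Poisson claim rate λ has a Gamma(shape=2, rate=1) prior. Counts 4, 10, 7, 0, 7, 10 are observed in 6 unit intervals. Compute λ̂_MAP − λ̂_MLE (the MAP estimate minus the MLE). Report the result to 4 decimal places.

MAP − MLE = -0.7619

Σxᵢ = 38. Posterior is Gamma(40, 7); MAP = (40−1)/7 = 39/7 ≈ 5.57143.
MLE = x̄ = 38/6 ≈ 6.33333.
Difference = 39/7 − 38/6 = -16/21 ≈ -0.7619.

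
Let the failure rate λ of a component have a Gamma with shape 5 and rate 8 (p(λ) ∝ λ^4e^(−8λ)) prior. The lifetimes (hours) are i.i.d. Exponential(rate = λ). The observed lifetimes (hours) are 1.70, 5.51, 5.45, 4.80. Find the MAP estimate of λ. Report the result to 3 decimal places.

The Exponential(rate=λ) likelihood is ∝ λ^n e^(−λΣtᵢ). Here n = 4 and Σtᵢ = 1.70 + 5.51 + 5.45 + 4.80 = 17.46.
Posterior ∝ λ^4e^(−8λ) · λ^4e^(−17.46λ) = λ^8e^(−25.46λ), i.e. Gamma(9, 25.46).
Mode = (a−1)/b = 8/25.46 ≈ 0.314.

λ̂_MAP = 0.314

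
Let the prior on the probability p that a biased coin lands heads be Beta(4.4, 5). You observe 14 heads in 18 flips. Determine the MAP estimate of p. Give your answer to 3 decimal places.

Prior: Beta(4.4, 5).
Data: 14 successes in 18 trials. The binomial likelihood contributes p^14(1−p)^4, so the posterior is Beta(4.4+14, 5+4) = Beta(18.4, 9).
For Beta(a, b) with a, b > 1 the mode is (a−1)/(a+b−2) = 17.4/25.4 ≈ 0.685.

p̂_MAP = 0.685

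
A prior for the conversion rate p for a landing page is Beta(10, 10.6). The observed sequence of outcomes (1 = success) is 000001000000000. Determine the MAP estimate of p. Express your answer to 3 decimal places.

Prior: Beta(10, 10.6).
Data: 1 success in 15 trials (from the sequence). The binomial likelihood contributes p(1−p)^14, so the posterior is Beta(10+1, 10.6+14) = Beta(11, 24.6).
For Beta(a, b) with a, b > 1 the mode is (a−1)/(a+b−2) = 10/33.6 ≈ 0.298.

p̂_MAP = 0.298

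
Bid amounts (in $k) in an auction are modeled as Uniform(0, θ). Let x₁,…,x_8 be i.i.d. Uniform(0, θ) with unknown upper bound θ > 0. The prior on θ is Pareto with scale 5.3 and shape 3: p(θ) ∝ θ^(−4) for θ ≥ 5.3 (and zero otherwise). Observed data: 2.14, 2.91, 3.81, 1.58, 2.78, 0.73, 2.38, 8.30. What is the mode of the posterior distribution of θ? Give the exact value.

The Uniform(0, θ) likelihood is θ^(−n) for θ ≥ max(xᵢ), zero otherwise. Here max(xᵢ) = 8.30.
Posterior ∝ θ^(−4) · θ^(−8) = θ^(−12) on θ ≥ max(5.3, 8.30) = 8.30.
This density is strictly decreasing in θ, so the posterior mode lies at the lower boundary of the support.

θ̂_MAP = 8.30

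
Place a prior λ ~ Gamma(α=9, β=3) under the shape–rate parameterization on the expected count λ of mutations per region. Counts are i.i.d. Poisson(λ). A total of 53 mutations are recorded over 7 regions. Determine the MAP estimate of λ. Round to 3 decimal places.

Σxᵢ = 53, n = 7.
Posterior ∝ λ^8e^(−3λ) · λ^53e^(−7λ) = λ^61e^(−10λ), i.e. Gamma(shape=62, rate=10).
The mode of a Gamma(a, b) with a ≥ 1 (shape–rate) is (a−1)/b = 61/10 ≈ 6.100.

λ̂_MAP = 6.100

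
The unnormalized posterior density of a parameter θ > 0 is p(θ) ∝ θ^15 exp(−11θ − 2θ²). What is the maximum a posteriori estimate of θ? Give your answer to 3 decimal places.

θ̂_MAP = 1.000

ℓ'(θ) = 15/θ − 11 − 4θ. Setting this to zero and multiplying by θ: 4θ² + 11θ − 15 = 0.
θ = (−11 + √(11² + 4·4·15)) / (2·4) = (−11 + √361) / 8 = (−11 + 19)/8 = 1.
ℓ''(θ) = −15/θ² − 4 < 0, confirming a maximum.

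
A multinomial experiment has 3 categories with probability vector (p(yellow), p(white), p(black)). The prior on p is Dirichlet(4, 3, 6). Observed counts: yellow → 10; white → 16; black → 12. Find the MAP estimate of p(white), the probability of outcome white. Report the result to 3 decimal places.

The posterior is Dirichlet(αᵢ + nᵢ) = Dirichlet(14, 19, 18).
For a Dirichlet(a₁,…,a_K) with all aᵢ > 1, the mode has j-th component (aⱼ − 1)/(Σaᵢ − K).
Here Σaᵢ = 51 and K = 3, so p(white) = (19 − 1)/(51 − 3) = 18/48 ≈ 0.375.

MAP estimate of p(white) = 0.375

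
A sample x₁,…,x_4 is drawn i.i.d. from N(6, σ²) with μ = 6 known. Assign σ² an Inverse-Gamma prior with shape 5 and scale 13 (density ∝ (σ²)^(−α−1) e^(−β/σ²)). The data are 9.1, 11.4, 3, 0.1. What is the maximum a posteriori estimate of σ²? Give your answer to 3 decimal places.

Sum of squared deviations about the known mean: SS = (9.1−6)² + (11.4−6)² + (3−6)² + (0.1−6)² = 82.58.
The Normal likelihood contributes (σ²)^(−n/2) exp(−SS/(2σ²)), so the posterior is Inverse-Gamma(α + n/2, β + SS/2) = Inverse-Gamma(7, 54.29).
The mode of Inverse-Gamma(a, b) is b/(a+1) = 54.29/8 ≈ 6.786.

σ̂²_MAP = 6.786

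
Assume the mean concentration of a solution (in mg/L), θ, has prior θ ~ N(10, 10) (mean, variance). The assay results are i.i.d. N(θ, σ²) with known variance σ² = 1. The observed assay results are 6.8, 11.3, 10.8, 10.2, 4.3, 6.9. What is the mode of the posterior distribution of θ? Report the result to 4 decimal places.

n = 6; x̄ = (6.8 + 11.3 + 10.8 + 10.2 + 4.3 + 6.9)/6 = 50.3/6 = 503/60 ≈ 8.3833.
For a Normal prior and Normal likelihood with known variance, the posterior is Normal; its mode equals its mean, the precision-weighted average.
Prior precision 1/σ₀² = 1/10 = 0.1; data precision n/σ² = 6/1 = 6.
θ̂ = (0.1·10 + 6·(503/60)) / (0.1 + 6) = 51.3/6.1 = 513/61 ≈ 8.4098.

θ̂_MAP = 8.4098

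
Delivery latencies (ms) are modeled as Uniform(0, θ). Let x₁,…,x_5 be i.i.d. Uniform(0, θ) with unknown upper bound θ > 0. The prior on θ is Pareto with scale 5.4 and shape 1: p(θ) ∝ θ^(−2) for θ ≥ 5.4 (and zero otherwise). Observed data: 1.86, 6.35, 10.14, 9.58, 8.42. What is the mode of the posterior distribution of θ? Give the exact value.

The Uniform(0, θ) likelihood is θ^(−n) for θ ≥ max(xᵢ), zero otherwise. Here max(xᵢ) = 10.14.
Posterior ∝ θ^(−2) · θ^(−5) = θ^(−7) on θ ≥ max(5.4, 10.14) = 10.14.
This density is strictly decreasing in θ, so the posterior mode lies at the lower boundary of the support.

θ̂_MAP = 10.14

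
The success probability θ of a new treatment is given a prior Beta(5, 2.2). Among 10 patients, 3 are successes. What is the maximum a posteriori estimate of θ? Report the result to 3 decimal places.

θ̂_MAP = 0.461

Prior: Beta(5, 2.2).
Data: 3 successes in 10 trials. The binomial likelihood contributes θ^3(1−θ)^7, so the posterior is Beta(5+3, 2.2+7) = Beta(8, 9.2).
For Beta(a, b) with a, b > 1 the mode is (a−1)/(a+b−2) = 7/15.2 ≈ 0.461.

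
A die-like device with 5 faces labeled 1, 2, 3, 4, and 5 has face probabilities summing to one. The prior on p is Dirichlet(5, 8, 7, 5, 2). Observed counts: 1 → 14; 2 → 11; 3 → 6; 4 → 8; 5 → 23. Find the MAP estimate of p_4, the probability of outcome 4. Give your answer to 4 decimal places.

MAP estimate: 0.1429

The posterior is Dirichlet(αᵢ + nᵢ) = Dirichlet(19, 19, 13, 13, 25).
For a Dirichlet(a₁,…,a_K) with all aᵢ > 1, the mode has j-th component (aⱼ − 1)/(Σaᵢ − K).
Here Σaᵢ = 89 and K = 5, so p_4 = (13 − 1)/(89 − 5) = 12/84 ≈ 0.1429.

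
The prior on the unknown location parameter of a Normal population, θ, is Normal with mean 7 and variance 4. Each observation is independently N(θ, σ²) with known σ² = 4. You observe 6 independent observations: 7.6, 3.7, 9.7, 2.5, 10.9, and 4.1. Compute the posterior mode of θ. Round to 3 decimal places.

θ̂_MAP = 6.500

n = 6; x̄ = (7.6 + 3.7 + 9.7 + 2.5 + 10.9 + 4.1)/6 = 38.5/6 = 77/12 ≈ 6.4167.
For a Normal prior and Normal likelihood with known variance, the posterior is Normal; its mode equals its mean, the precision-weighted average.
Prior precision 1/σ₀² = 1/4 = 0.25; data precision n/σ² = 6/4 = 1.5.
θ̂ = (0.25·7 + 1.5·(77/12)) / (0.25 + 1.5) = 11.375/1.75 = 6.500.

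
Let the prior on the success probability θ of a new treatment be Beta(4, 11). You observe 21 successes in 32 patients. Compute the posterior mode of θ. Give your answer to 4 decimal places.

θ̂_MAP = 0.5333

Prior: Beta(4, 11).
Data: 21 successes in 32 trials. The binomial likelihood contributes θ^21(1−θ)^11, so the posterior is Beta(4+21, 11+11) = Beta(25, 22).
For Beta(a, b) with a, b > 1 the mode is (a−1)/(a+b−2) = 24/45 ≈ 0.5333.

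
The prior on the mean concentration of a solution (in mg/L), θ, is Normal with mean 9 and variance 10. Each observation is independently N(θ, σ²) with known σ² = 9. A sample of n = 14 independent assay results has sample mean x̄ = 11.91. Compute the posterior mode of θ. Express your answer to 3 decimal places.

n = 14, x̄ = 11.91.
For a Normal prior and Normal likelihood with known variance, the posterior is Normal; its mode equals its mean, the precision-weighted average.
Prior precision 1/σ₀² = 1/10 = 0.1; data precision n/σ² = 14/9.
θ̂ = (0.1·9 + (14/9)·11.91) / (0.1 + 14/9) = (1457/75)/(149/90) = 8742/745 ≈ 11.734.

θ̂_MAP = 11.734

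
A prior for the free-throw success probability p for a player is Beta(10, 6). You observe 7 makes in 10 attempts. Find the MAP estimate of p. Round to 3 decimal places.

Prior: Beta(10, 6).
Data: 7 successes in 10 trials. The binomial likelihood contributes p^7(1−p)^3, so the posterior is Beta(10+7, 6+3) = Beta(17, 9).
For Beta(a, b) with a, b > 1 the mode is (a−1)/(a+b−2) = 16/24 ≈ 0.667.

p̂_MAP = 0.667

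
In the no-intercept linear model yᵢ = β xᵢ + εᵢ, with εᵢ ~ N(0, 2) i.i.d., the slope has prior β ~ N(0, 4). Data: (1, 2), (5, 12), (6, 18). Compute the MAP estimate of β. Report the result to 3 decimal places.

β̂_MAP = 2.720

log p(β | y) = −Σ(yᵢ − βxᵢ)²/(2·2) − β²/(2·4) + const.
Setting the derivative to zero: Σxᵢ(yᵢ − βxᵢ)/2 − β/4 = 0, so β = Σxᵢyᵢ / (Σxᵢ² + σ²/τ²).
Σxᵢyᵢ = 1·2 + 5·12 + 6·18 = 170; Σxᵢ² = 62; σ²/τ² = 0.5.
β̂_MAP = 170 / (62 + 0.5) = 170/62.5 ≈ 2.720.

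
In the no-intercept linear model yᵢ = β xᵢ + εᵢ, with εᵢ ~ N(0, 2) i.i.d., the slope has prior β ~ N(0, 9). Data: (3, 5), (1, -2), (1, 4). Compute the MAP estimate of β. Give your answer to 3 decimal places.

β̂_MAP = 1.515

log p(β | y) = −Σ(yᵢ − βxᵢ)²/(2·2) − β²/(2·9) + const.
Setting the derivative to zero: Σxᵢ(yᵢ − βxᵢ)/2 − β/9 = 0, so β = Σxᵢyᵢ / (Σxᵢ² + σ²/τ²).
Σxᵢyᵢ = 3·5 + 1·(-2) + 1·4 = 17; Σxᵢ² = 11; σ²/τ² = 2/9.
β̂_MAP = 17 / (11 + 2/9) = 17/(101/9) = 153/101 ≈ 1.515.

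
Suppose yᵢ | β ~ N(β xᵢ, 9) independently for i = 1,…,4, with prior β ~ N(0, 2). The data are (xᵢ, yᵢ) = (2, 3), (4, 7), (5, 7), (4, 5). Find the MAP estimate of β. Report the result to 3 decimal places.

β̂_MAP = 1.359

log p(β | y) = −Σ(yᵢ − βxᵢ)²/(2·9) − β²/(2·2) + const.
Setting the derivative to zero: Σxᵢ(yᵢ − βxᵢ)/9 − β/2 = 0, so β = Σxᵢyᵢ / (Σxᵢ² + σ²/τ²).
Σxᵢyᵢ = 2·3 + 4·7 + 5·7 + 4·5 = 89; Σxᵢ² = 61; σ²/τ² = 4.5.
β̂_MAP = 89 / (61 + 4.5) = 89/65.5 ≈ 1.359.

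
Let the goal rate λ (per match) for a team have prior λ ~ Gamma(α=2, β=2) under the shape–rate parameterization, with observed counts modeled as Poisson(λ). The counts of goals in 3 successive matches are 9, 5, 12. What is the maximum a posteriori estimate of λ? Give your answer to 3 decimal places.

Σxᵢ = 9+5+12 = 26, with n = 3.
Posterior ∝ λe^(−2λ) · λ^26e^(−3λ) = λ^27e^(−5λ), i.e. Gamma(shape=28, rate=5).
The mode of a Gamma(a, b) with a ≥ 1 (shape–rate) is (a−1)/b = 27/5 ≈ 5.400.

λ̂_MAP = 5.400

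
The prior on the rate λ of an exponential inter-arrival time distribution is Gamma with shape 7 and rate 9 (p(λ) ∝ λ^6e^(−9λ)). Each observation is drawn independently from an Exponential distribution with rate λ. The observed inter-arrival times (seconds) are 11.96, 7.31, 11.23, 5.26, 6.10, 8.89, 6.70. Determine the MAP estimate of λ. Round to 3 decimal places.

λ̂_MAP = 0.196

The Exponential(rate=λ) likelihood is ∝ λ^n e^(−λΣtᵢ). Here n = 7 and Σtᵢ = 11.96 + 7.31 + 11.23 + 5.26 + 6.10 + 8.89 + 6.70 = 57.45.
Posterior ∝ λ^6e^(−9λ) · λ^7e^(−57.45λ) = λ^13e^(−66.45λ), i.e. Gamma(14, 66.45).
Mode = (a−1)/b = 13/66.45 ≈ 0.196.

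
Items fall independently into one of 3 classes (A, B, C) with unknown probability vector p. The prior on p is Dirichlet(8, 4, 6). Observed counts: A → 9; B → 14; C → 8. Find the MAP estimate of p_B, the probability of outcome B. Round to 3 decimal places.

The posterior is Dirichlet(αᵢ + nᵢ) = Dirichlet(17, 18, 14).
For a Dirichlet(a₁,…,a_K) with all aᵢ > 1, the mode has j-th component (aⱼ − 1)/(Σaᵢ − K).
Here Σaᵢ = 49 and K = 3, so p_B = (18 − 1)/(49 − 3) = 17/46 ≈ 0.370.

MAP estimate of p_B = 0.370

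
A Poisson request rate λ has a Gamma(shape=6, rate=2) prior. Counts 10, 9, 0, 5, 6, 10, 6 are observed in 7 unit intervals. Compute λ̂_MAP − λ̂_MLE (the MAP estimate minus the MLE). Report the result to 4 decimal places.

Σxᵢ = 46. Posterior is Gamma(52, 9); MAP = (52−1)/9 = 51/9 ≈ 5.66667.
MLE = x̄ = 46/7 ≈ 6.57143.
Difference = 51/9 − 46/7 = -19/21 ≈ -0.9048.

MAP − MLE = -0.9048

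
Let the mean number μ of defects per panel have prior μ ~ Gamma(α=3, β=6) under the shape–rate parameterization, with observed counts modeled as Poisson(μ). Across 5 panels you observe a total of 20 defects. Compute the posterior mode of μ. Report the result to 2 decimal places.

μ̂_MAP = 2.00

Σxᵢ = 20, n = 5.
Posterior ∝ μ^2e^(−6μ) · μ^20e^(−5μ) = μ^22e^(−11μ), i.e. Gamma(shape=23, rate=11).
The mode of a Gamma(a, b) with a ≥ 1 (shape–rate) is (a−1)/b = 22/11 ≈ 2.00.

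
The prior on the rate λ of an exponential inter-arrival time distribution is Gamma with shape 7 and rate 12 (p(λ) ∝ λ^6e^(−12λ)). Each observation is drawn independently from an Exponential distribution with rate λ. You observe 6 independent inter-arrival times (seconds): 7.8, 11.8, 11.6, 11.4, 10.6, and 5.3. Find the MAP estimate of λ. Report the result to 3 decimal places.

λ̂_MAP = 0.170

The Exponential(rate=λ) likelihood is ∝ λ^n e^(−λΣtᵢ). Here n = 6 and Σtᵢ = 7.8 + 11.8 + 11.6 + 11.4 + 10.6 + 5.3 = 58.5.
Posterior ∝ λ^6e^(−12λ) · λ^6e^(−58.5λ) = λ^12e^(−70.5λ), i.e. Gamma(13, 70.5).
Mode = (a−1)/b = 12/70.5 ≈ 0.170.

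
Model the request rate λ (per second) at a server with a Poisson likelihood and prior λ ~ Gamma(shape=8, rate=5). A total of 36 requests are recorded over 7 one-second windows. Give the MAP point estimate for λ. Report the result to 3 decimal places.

λ̂_MAP = 3.583

Σxᵢ = 36, n = 7.
Posterior ∝ λ^7e^(−5λ) · λ^36e^(−7λ) = λ^43e^(−12λ), i.e. Gamma(shape=44, rate=12).
The mode of a Gamma(a, b) with a ≥ 1 (shape–rate) is (a−1)/b = 43/12 ≈ 3.583.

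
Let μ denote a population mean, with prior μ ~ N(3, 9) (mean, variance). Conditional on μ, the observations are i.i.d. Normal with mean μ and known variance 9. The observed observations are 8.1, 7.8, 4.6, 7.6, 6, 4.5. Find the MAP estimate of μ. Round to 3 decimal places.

μ̂_MAP = 5.943

n = 6; x̄ = (8.1 + 7.8 + 4.6 + 7.6 + 6 + 4.5)/6 = 38.6/6 = 193/30 ≈ 6.4333.
For a Normal prior and Normal likelihood with known variance, the posterior is Normal; its mode equals its mean, the precision-weighted average.
Prior precision 1/σ₀² = 1/9; data precision n/σ² = 6/9 = 2/3.
μ̂ = ((1/9)·3 + (2/3)·(193/30)) / (1/9 + 2/3) = (208/45)/(7/9) = 208/35 ≈ 5.943.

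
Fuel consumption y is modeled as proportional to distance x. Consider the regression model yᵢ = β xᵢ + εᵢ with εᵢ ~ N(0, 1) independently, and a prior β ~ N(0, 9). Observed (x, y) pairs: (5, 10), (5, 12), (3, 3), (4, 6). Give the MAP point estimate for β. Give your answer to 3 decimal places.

β̂_MAP = 1.904

log p(β | y) = −Σ(yᵢ − βxᵢ)²/(2·1) − β²/(2·9) + const.
Setting the derivative to zero: Σxᵢ(yᵢ − βxᵢ)/1 − β/9 = 0, so β = Σxᵢyᵢ / (Σxᵢ² + σ²/τ²).
Σxᵢyᵢ = 5·10 + 5·12 + 3·3 + 4·6 = 143; Σxᵢ² = 75; σ²/τ² = 1/9.
β̂_MAP = 143 / (75 + 1/9) = 143/(676/9) = 99/52 ≈ 1.904.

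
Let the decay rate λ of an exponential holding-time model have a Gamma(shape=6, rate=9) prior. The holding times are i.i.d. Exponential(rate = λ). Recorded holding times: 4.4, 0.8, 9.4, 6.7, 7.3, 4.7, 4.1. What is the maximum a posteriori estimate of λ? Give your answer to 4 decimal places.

λ̂_MAP = 0.2586

The Exponential(rate=λ) likelihood is ∝ λ^n e^(−λΣtᵢ). Here n = 7 and Σtᵢ = 4.4 + 0.8 + 9.4 + 6.7 + 7.3 + 4.7 + 4.1 = 37.4.
Posterior ∝ λ^5e^(−9λ) · λ^7e^(−37.4λ) = λ^12e^(−46.4λ), i.e. Gamma(13, 46.4).
Mode = (a−1)/b = 12/46.4 ≈ 0.2586.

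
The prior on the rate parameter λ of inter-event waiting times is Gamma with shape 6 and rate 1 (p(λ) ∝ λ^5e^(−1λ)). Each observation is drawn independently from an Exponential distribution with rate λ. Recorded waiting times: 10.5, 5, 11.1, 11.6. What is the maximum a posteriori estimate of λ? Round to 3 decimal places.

The Exponential(rate=λ) likelihood is ∝ λ^n e^(−λΣtᵢ). Here n = 4 and Σtᵢ = 10.5 + 5 + 11.1 + 11.6 = 38.2.
Posterior ∝ λ^5e^(−1λ) · λ^4e^(−38.2λ) = λ^9e^(−39.2λ), i.e. Gamma(10, 39.2).
Mode = (a−1)/b = 9/39.2 ≈ 0.230.

λ̂_MAP = 0.230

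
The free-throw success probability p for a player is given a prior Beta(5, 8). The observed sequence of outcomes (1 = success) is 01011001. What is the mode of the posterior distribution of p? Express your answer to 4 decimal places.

Prior: Beta(5, 8).
Data: 4 successes in 8 trials (from the sequence). The binomial likelihood contributes p^4(1−p)^4, so the posterior is Beta(5+4, 8+4) = Beta(9, 12).
For Beta(a, b) with a, b > 1 the mode is (a−1)/(a+b−2) = 8/19 ≈ 0.4211.

p̂_MAP = 0.4211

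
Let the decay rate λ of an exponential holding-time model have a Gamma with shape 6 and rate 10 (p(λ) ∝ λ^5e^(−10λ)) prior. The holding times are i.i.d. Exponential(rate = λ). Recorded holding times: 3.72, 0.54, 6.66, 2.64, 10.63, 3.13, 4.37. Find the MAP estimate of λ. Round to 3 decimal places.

The Exponential(rate=λ) likelihood is ∝ λ^n e^(−λΣtᵢ). Here n = 7 and Σtᵢ = 3.72 + 0.54 + 6.66 + 2.64 + 10.63 + 3.13 + 4.37 = 31.69.
Posterior ∝ λ^5e^(−10λ) · λ^7e^(−31.69λ) = λ^12e^(−41.69λ), i.e. Gamma(13, 41.69).
Mode = (a−1)/b = 12/41.69 ≈ 0.288.

λ̂_MAP = 0.288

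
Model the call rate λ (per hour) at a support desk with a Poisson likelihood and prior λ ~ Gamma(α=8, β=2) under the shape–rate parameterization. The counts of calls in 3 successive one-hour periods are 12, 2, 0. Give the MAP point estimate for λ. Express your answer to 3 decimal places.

λ̂_MAP = 4.200

Σxᵢ = 12+2+0 = 14, with n = 3.
Posterior ∝ λ^7e^(−2λ) · λ^14e^(−3λ) = λ^21e^(−5λ), i.e. Gamma(shape=22, rate=5).
The mode of a Gamma(a, b) with a ≥ 1 (shape–rate) is (a−1)/b = 21/5 ≈ 4.200.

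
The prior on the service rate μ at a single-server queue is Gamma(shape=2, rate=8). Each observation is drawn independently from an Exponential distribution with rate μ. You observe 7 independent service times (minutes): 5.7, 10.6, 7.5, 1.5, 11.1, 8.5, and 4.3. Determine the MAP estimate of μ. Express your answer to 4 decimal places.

The Exponential(rate=μ) likelihood is ∝ μ^n e^(−μΣtᵢ). Here n = 7 and Σtᵢ = 5.7 + 10.6 + 7.5 + 1.5 + 11.1 + 8.5 + 4.3 = 49.2.
Posterior ∝ μe^(−8μ) · μ^7e^(−49.2μ) = μ^8e^(−57.2μ), i.e. Gamma(9, 57.2).
Mode = (a−1)/b = 8/57.2 ≈ 0.1399.

μ̂_MAP = 0.1399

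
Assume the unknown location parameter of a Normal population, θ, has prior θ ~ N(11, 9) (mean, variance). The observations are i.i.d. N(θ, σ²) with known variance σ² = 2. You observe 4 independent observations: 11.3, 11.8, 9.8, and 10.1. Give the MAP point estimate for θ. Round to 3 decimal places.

n = 4; x̄ = (11.3 + 11.8 + 9.8 + 10.1)/4 = 43/4 = 10.75.
For a Normal prior and Normal likelihood with known variance, the posterior is Normal; its mode equals its mean, the precision-weighted average.
Prior precision 1/σ₀² = 1/9; data precision n/σ² = 4/2 = 2.
θ̂ = ((1/9)·11 + 2·10.75) / (1/9 + 2) = (409/18)/(19/9) = 409/38 ≈ 10.763.

θ̂_MAP = 10.763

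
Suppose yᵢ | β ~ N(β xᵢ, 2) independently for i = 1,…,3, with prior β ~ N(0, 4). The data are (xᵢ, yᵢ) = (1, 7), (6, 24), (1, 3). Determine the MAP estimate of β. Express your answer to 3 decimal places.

log p(β | y) = −Σ(yᵢ − βxᵢ)²/(2·2) − β²/(2·4) + const.
Setting the derivative to zero: Σxᵢ(yᵢ − βxᵢ)/2 − β/4 = 0, so β = Σxᵢyᵢ / (Σxᵢ² + σ²/τ²).
Σxᵢyᵢ = 1·7 + 6·24 + 1·3 = 154; Σxᵢ² = 38; σ²/τ² = 0.5.
β̂_MAP = 154 / (38 + 0.5) = 154/38.5 ≈ 4.000.

β̂_MAP = 4.000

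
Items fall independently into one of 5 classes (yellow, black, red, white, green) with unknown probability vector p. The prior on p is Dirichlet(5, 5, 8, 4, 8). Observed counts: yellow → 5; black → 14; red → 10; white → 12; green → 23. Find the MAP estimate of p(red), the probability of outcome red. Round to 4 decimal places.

MAP estimate of p(red) = 0.1910

The posterior is Dirichlet(αᵢ + nᵢ) = Dirichlet(10, 19, 18, 16, 31).
For a Dirichlet(a₁,…,a_K) with all aᵢ > 1, the mode has j-th component (aⱼ − 1)/(Σaᵢ − K).
Here Σaᵢ = 94 and K = 5, so p(red) = (18 − 1)/(94 − 5) = 17/89 ≈ 0.1910.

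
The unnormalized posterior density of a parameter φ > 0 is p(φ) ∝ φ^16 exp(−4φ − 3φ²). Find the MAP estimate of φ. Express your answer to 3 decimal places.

ℓ'(φ) = 16/φ − 4 − 6φ. Setting this to zero and multiplying by φ: 6φ² + 4φ − 16 = 0.
φ = (−4 + √(4² + 4·6·16)) / (2·6) = (−4 + √400) / 12 = (−4 + 20)/12 = 4/3.
ℓ''(φ) = −16/φ² − 6 < 0, confirming a maximum.

φ̂_MAP = 1.333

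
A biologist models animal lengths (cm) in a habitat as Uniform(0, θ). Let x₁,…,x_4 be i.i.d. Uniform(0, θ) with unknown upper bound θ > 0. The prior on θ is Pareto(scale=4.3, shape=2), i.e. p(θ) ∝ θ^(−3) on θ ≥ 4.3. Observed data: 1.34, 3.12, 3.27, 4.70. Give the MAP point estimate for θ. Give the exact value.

θ̂_MAP = 4.70

The Uniform(0, θ) likelihood is θ^(−n) for θ ≥ max(xᵢ), zero otherwise. Here max(xᵢ) = 4.70.
Posterior ∝ θ^(−3) · θ^(−4) = θ^(−7) on θ ≥ max(4.3, 4.70) = 4.70.
This density is strictly decreasing in θ, so the posterior mode lies at the lower boundary of the support.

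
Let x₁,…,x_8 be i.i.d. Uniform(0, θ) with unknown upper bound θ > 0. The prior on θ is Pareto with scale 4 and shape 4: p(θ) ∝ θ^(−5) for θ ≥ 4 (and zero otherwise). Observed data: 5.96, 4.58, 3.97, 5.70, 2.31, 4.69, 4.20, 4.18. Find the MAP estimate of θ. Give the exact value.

θ̂_MAP = 5.96

The Uniform(0, θ) likelihood is θ^(−n) for θ ≥ max(xᵢ), zero otherwise. Here max(xᵢ) = 5.96.
Posterior ∝ θ^(−5) · θ^(−8) = θ^(−13) on θ ≥ max(4, 5.96) = 5.96.
This density is strictly decreasing in θ, so the posterior mode lies at the lower boundary of the support.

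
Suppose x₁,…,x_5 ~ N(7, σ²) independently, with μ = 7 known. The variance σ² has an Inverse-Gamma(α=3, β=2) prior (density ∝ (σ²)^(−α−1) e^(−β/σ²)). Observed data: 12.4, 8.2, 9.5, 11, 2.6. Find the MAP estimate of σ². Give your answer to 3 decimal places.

Sum of squared deviations about the known mean: SS = (12.4−7)² + (8.2−7)² + (9.5−7)² + (11−7)² + (2.6−7)² = 72.21.
The Normal likelihood contributes (σ²)^(−n/2) exp(−SS/(2σ²)), so the posterior is Inverse-Gamma(α + n/2, β + SS/2) = Inverse-Gamma(5.5, 38.105).
The mode of Inverse-Gamma(a, b) is b/(a+1) = 38.105/6.5 ≈ 5.862.

σ̂²_MAP = 5.862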